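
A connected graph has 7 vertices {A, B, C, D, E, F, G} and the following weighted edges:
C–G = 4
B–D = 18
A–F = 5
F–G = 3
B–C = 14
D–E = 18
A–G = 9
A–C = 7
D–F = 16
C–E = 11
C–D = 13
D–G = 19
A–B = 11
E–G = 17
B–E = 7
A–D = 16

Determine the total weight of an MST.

Grow the tree from F using Prim:
Step 1: cheapest edge leaving the tree is F–G (3); add G.
Step 2: cheapest edge leaving the tree is C–G (4); add C.
Step 3: cheapest edge leaving the tree is A–F (5); add A.
Step 4: cheapest edge leaving the tree is A–B (11); add B.
Step 5: cheapest edge leaving the tree is B–E (7); add E.
Step 6: cheapest edge leaving the tree is C–D (13); add D.
MST edges: F–G, C–G, A–F, A–B, B–E, C–D; total weight 3+4+5+11+7+13 = 43.

43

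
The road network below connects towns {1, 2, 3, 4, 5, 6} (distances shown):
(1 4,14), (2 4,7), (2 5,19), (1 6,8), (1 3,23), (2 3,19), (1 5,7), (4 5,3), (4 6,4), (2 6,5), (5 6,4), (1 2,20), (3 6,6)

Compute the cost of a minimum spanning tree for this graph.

Sort edges by weight, then run Kruskal:
4 5 (3): add. Components now {1} {2} {3} {4,5} {6}
4 6 (4): add. Components now {1} {2} {3} {4,5,6}
5 6 (4): skip — 5 and 6 already connected.
2 6 (5): add. Components now {1} {2,4,5,6} {3}
3 6 (6): add. Components now {1} {2,3,4,5,6}
1 5 (7): add. Components now {1,2,3,4,5,6}
MST edges: 4 5, 4 6, 2 6, 3 6, 1 5; total weight 3+4+5+6+7 = 25.

25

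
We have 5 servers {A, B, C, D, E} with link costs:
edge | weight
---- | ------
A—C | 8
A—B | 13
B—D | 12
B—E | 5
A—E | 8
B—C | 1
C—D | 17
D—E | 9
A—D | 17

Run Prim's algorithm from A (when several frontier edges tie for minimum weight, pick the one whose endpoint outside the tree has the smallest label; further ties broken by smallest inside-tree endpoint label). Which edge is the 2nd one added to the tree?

Prim, starting at A.
Step 1: cheapest edge leaving the tree is A—C (8); add C.
Step 2: cheapest edge leaving the tree is B—C (1); add B.
Step 3: cheapest edge leaving the tree is B—E (5); add E.
Step 4: cheapest edge leaving the tree is D—E (9); add D.
The 2nd edge added is B—C.

B-C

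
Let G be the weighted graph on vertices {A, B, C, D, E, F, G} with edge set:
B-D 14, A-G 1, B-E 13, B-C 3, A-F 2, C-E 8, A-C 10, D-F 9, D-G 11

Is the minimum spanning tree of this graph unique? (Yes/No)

Kruskal: consider edges lightest-first.
A-G (1): add — endpoints in different components.
A-F (2): add — endpoints in different components.
B-C (3): add — endpoints in different components.
C-E (8): add — endpoints in different components.
D-F (9): add — endpoints in different components.
A-C (10): add — endpoints in different components.
Every non-tree edge has weight strictly greater than the heaviest edge on the tree path between its endpoints, so the MST is unique.

Yes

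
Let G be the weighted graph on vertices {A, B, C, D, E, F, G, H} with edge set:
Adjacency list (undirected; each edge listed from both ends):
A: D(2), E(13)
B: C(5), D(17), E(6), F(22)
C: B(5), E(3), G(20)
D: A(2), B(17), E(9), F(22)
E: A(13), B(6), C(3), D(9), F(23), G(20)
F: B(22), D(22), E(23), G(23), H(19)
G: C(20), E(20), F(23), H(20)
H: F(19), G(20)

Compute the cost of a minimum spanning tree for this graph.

Kruskal: consider edges lightest-first.
A—D (2): add — endpoints in different components.
C—E (3): add — endpoints in different components.
B—C (5): add — endpoints in different components.
B—E (6): skip — B and E already connected.
D—E (9): add — endpoints in different components.
A—E (13): skip — A and E already connected.
B—D (17): skip — B and D already connected.
F—H (19): add — endpoints in different components.
C—G (20): add — endpoints in different components.
E—G (20): skip — E and G already connected.
G—H (20): add — endpoints in different components.
MST edges: A—D, C—E, B—C, D—E, F—H, C—G, G—H; total weight 2+3+5+9+19+20+20 = 78.

78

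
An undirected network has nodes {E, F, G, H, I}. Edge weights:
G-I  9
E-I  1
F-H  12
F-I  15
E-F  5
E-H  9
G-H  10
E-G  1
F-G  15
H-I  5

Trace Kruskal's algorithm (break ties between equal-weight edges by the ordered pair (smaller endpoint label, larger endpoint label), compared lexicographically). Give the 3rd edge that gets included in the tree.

Kruskal's algorithm — process edges by increasing weight (ties by edge label):
E-G (1): add — endpoints in different components.
E-I (1): add — endpoints in different components.
E-F (5): add — endpoints in different components.
H-I (5): add — endpoints in different components.
The 3rd edge added is E-F.

E-F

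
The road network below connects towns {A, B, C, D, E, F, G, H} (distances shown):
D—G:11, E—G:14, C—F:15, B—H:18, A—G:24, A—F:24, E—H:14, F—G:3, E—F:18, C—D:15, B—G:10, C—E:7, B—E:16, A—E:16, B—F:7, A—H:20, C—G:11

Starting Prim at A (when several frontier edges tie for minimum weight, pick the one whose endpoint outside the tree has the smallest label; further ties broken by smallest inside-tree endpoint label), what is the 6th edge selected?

D-G

Grow the tree from A using Prim:
Step 1: cheapest edge leaving the tree is A—E (16); add E.
Step 2: cheapest edge leaving the tree is C—E (7); add C.
Step 3: cheapest edge leaving the tree is C—G (11); add G.
Step 4: cheapest edge leaving the tree is F—G (3); add F.
Step 5: cheapest edge leaving the tree is B—F (7); add B.
Step 6: cheapest edge leaving the tree is D—G (11); add D.
Step 7: cheapest edge leaving the tree is E—H (14); add H.
The 6th edge added is D—G.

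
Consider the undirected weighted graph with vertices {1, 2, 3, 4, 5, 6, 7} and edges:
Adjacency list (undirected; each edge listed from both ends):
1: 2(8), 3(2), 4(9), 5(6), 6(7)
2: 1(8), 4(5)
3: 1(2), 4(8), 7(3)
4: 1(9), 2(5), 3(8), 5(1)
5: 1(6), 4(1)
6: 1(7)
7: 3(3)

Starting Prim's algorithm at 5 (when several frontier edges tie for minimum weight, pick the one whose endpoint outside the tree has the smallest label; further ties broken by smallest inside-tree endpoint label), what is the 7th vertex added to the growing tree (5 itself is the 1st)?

Grow the tree from 5 using Prim:
Step 1: frontier [4–5 1, 1–5 6] → take 4–5 (1); add 4.
Step 2: frontier [2–4 5, 3–4 8, 1–4 9, 1–5 6] → take 2–4 (5); add 2.
Step 3: frontier [1–2 8, 3–4 8, 1–4 9, 1–5 6] → take 1–5 (6); add 1.
Step 4: frontier [1–3 2, 1–6 7, 3–4 8] → take 1–3 (2); add 3.
Step 5: frontier [1–6 7, 3–7 3] → take 3–7 (3); add 7.
Step 6: frontier [1–6 7] → take 1–6 (7); add 6.
Vertex order: 5, 4, 2, 1, 3, 7, 6. The 7th vertex is 6.

6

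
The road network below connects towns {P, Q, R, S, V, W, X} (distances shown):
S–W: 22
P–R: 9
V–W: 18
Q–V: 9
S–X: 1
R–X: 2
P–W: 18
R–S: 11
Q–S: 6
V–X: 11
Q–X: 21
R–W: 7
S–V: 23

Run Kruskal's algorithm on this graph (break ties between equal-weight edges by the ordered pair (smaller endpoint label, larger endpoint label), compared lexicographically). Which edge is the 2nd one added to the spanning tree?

Kruskal: consider edges lightest-first.
S–X (1): add. Components now {S,X} {W} {R} {Q} {P} {V}
R–X (2): add. Components now {R,S,X} {W} {Q} {P} {V}
Q–S (6): add. Components now {Q,R,S,X} {W} {P} {V}
R–W (7): add. Components now {Q,R,S,W,X} {P} {V}
P–R (9): add. Components now {P,Q,R,S,W,X} {V}
Q–V (9): add. Components now {P,Q,R,S,V,W,X}
The 2nd edge added is R–X.

R-X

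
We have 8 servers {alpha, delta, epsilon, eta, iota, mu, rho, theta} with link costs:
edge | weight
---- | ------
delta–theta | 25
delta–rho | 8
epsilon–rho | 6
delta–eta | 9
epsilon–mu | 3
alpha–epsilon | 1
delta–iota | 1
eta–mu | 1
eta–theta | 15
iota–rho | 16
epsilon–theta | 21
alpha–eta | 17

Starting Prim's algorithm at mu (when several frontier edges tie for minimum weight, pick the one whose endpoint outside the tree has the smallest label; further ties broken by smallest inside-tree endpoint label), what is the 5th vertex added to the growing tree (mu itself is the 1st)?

Prim, starting at mu.
Step 1: cheapest edge leaving the tree is eta–mu (1); add eta.
Step 2: cheapest edge leaving the tree is epsilon–mu (3); add epsilon.
Step 3: cheapest edge leaving the tree is alpha–epsilon (1); add alpha.
Step 4: cheapest edge leaving the tree is epsilon–rho (6); add rho.
Step 5: cheapest edge leaving the tree is delta–rho (8); add delta.
Step 6: cheapest edge leaving the tree is delta–iota (1); add iota.
Step 7: cheapest edge leaving the tree is eta–theta (15); add theta.
Vertex order: mu, eta, epsilon, alpha, rho, delta, iota, theta. The 5th vertex is rho.

rho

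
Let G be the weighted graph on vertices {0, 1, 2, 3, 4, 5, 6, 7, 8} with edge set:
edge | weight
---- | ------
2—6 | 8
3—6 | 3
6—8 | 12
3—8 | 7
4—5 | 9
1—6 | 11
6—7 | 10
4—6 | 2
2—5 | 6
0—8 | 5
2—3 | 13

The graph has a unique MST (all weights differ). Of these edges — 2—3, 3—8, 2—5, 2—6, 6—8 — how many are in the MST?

3

Kruskal's algorithm — process edges by increasing weight (ties by edge label):
4—6 (2): add — endpoints in different components.
3—6 (3): add — endpoints in different components.
0—8 (5): add — endpoints in different components.
2—5 (6): add — endpoints in different components.
3—8 (7): add — endpoints in different components.
2—6 (8): add — endpoints in different components.
4—5 (9): skip — 4 and 5 already connected.
6—7 (10): add — endpoints in different components.
1—6 (11): add — endpoints in different components.
MST edge set: {4—6, 3—6, 0—8, 2—5, 3—8, 2—6, 6—7, 1—6}.
Of the listed edges, {3—8, 2—5, 2—6} are in the MST → 3.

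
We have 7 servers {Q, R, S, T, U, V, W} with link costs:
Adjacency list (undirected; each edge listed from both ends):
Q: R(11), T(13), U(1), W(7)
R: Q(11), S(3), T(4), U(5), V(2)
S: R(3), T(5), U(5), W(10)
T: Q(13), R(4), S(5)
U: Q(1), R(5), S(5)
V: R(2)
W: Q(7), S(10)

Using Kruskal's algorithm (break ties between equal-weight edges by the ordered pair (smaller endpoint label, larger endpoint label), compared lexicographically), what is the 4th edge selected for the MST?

R-T

Kruskal's algorithm — process edges by increasing weight (ties by edge label):
Q-U (1): add — endpoints in different components.
R-V (2): add — endpoints in different components.
R-S (3): add — endpoints in different components.
R-T (4): add — endpoints in different components.
R-U (5): add — endpoints in different components.
S-T (5): skip — S and T already connected.
S-U (5): skip — U and S already connected.
Q-W (7): add — endpoints in different components.
The 4th edge added is R-T.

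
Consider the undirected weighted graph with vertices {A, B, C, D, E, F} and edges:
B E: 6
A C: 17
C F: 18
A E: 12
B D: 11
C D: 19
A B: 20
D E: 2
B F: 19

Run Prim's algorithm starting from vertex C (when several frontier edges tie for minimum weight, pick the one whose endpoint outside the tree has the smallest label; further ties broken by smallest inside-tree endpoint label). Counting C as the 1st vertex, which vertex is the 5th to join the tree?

Grow the tree from C using Prim:
Step 1: cheapest edge leaving the tree is A C (17); add A.
Step 2: cheapest edge leaving the tree is A E (12); add E.
Step 3: cheapest edge leaving the tree is D E (2); add D.
Step 4: cheapest edge leaving the tree is B E (6); add B.
Step 5: cheapest edge leaving the tree is C F (18); add F.
Vertex order: C, A, E, D, B, F. The 5th vertex is B.

B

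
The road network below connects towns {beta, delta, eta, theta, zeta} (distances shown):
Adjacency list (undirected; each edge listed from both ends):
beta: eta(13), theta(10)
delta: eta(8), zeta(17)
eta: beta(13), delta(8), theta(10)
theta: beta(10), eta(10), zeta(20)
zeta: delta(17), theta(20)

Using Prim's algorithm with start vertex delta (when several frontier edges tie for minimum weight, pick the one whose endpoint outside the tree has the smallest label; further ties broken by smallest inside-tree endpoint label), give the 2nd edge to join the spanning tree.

eta-theta

Prim, starting at delta.
Step 1: cheapest edge leaving the tree is delta—eta (8); add eta.
Step 2: cheapest edge leaving the tree is eta—theta (10); add theta.
Step 3: cheapest edge leaving the tree is beta—theta (10); add beta.
Step 4: cheapest edge leaving the tree is delta—zeta (17); add zeta.
The 2nd edge added is eta—theta.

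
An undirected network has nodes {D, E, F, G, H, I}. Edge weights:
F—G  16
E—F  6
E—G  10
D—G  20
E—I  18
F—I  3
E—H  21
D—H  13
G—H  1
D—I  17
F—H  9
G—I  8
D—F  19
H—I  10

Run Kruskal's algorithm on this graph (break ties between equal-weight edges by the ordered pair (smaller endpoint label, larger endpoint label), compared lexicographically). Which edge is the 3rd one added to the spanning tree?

Kruskal's algorithm — process edges by increasing weight (ties by edge label):
G—H (1): add. Components now {D} {E} {F} {G,H} {I}
F—I (3): add. Components now {D} {E} {F,I} {G,H}
E—F (6): add. Components now {D} {E,F,I} {G,H}
G—I (8): add. Components now {D} {E,F,G,H,I}
F—H (9): skip — F and H already connected.
E—G (10): skip — E and G already connected.
H—I (10): skip — H and I already connected.
D—H (13): add. Components now {D,E,F,G,H,I}
The 3rd edge added is E—F.

E-F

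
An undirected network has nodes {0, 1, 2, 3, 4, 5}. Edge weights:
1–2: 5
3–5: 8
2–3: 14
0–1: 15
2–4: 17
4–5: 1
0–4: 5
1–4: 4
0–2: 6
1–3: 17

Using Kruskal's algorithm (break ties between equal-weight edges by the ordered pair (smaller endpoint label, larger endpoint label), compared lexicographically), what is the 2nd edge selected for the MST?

Kruskal's algorithm — process edges by increasing weight (ties by edge label):
4–5 (1): add — endpoints in different components.
1–4 (4): add — endpoints in different components.
0–4 (5): add — endpoints in different components.
1–2 (5): add — endpoints in different components.
0–2 (6): skip — 0 and 2 already connected.
3–5 (8): add — endpoints in different components.
The 2nd edge added is 1–4.

1-4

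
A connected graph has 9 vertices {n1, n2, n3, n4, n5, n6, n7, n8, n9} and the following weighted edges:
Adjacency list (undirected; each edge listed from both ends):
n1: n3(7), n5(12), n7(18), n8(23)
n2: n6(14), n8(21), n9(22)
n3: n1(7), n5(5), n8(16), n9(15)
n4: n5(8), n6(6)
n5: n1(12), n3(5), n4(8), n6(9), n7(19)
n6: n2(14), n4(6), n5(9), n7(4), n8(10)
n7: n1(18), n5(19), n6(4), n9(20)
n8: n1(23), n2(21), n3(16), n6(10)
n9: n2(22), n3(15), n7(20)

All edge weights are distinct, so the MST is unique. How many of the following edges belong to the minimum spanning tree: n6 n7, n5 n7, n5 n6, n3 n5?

Kruskal: consider edges lightest-first.
n6 n7 (4): add — endpoints in different components.
n3 n5 (5): add — endpoints in different components.
n4 n6 (6): add — endpoints in different components.
n1 n3 (7): add — endpoints in different components.
n4 n5 (8): add — endpoints in different components.
n5 n6 (9): skip — n5 and n6 already connected.
n6 n8 (10): add — endpoints in different components.
n1 n5 (12): skip — n1 and n5 already connected.
n2 n6 (14): add — endpoints in different components.
n3 n9 (15): add — endpoints in different components.
MST edge set: {n6 n7, n3 n5, n4 n6, n1 n3, n4 n5, n6 n8, n2 n6, n3 n9}.
Of the listed edges, {n6 n7, n3 n5} are in the MST → 2.

2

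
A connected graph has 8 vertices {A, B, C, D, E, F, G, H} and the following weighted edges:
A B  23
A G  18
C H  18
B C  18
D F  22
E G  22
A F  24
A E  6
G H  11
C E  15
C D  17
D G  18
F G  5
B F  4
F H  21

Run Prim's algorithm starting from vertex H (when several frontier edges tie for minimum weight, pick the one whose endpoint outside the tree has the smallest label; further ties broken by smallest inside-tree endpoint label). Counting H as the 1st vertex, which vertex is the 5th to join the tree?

A

Grow the tree from H using Prim:
Step 1: cheapest edge leaving the tree is G H (11); add G.
Step 2: cheapest edge leaving the tree is F G (5); add F.
Step 3: cheapest edge leaving the tree is B F (4); add B.
Step 4: cheapest edge leaving the tree is A G (18); add A.
Step 5: cheapest edge leaving the tree is A E (6); add E.
Step 6: cheapest edge leaving the tree is C E (15); add C.
Step 7: cheapest edge leaving the tree is C D (17); add D.
Vertex order: H, G, F, B, A, E, C, D. The 5th vertex is A.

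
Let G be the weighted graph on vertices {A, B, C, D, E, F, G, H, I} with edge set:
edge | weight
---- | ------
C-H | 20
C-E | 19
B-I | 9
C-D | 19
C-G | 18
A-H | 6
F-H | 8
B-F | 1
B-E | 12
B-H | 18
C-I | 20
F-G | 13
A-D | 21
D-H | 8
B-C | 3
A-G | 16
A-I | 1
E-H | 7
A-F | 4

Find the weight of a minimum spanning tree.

Kruskal's algorithm — process edges by increasing weight (ties by edge label):
A-I (1): add — endpoints in different components.
B-F (1): add — endpoints in different components.
B-C (3): add — endpoints in different components.
A-F (4): add — endpoints in different components.
A-H (6): add — endpoints in different components.
E-H (7): add — endpoints in different components.
D-H (8): add — endpoints in different components.
F-H (8): skip — F and H already connected.
B-I (9): skip — B and I already connected.
B-E (12): skip — B and E already connected.
F-G (13): add — endpoints in different components.
MST edges: A-I, B-F, B-C, A-F, A-H, E-H, D-H, F-G; total weight 1+1+3+4+6+7+8+13 = 43.

43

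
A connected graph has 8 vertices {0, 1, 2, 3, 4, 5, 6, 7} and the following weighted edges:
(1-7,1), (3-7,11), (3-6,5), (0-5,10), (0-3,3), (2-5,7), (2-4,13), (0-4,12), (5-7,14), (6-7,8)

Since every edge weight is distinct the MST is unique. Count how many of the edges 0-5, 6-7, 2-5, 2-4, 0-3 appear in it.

Kruskal's algorithm — process edges by increasing weight (ties by edge label):
1-7 (1): add — endpoints in different components.
0-3 (3): add — endpoints in different components.
3-6 (5): add — endpoints in different components.
2-5 (7): add — endpoints in different components.
6-7 (8): add — endpoints in different components.
0-5 (10): add — endpoints in different components.
3-7 (11): skip — 3 and 7 already connected.
0-4 (12): add — endpoints in different components.
MST edge set: {1-7, 0-3, 3-6, 2-5, 6-7, 0-5, 0-4}.
Of the listed edges, {0-5, 6-7, 2-5, 0-3} are in the MST → 4.

4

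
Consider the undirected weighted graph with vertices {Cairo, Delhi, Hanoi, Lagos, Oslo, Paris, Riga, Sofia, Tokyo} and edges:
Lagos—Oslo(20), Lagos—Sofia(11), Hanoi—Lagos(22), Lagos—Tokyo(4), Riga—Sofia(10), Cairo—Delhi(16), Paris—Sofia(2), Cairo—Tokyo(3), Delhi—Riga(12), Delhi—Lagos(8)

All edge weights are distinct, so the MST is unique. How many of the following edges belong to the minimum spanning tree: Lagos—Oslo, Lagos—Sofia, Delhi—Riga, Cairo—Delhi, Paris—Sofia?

Kruskal: consider edges lightest-first.
Paris—Sofia (2): add — endpoints in different components.
Cairo—Tokyo (3): add — endpoints in different components.
Lagos—Tokyo (4): add — endpoints in different components.
Delhi—Lagos (8): add — endpoints in different components.
Riga—Sofia (10): add — endpoints in different components.
Lagos—Sofia (11): add — endpoints in different components.
Delhi—Riga (12): skip — Delhi and Riga already connected.
Cairo—Delhi (16): skip — Cairo and Delhi already connected.
Lagos—Oslo (20): add — endpoints in different components.
Hanoi—Lagos (22): add — endpoints in different components.
MST edge set: {Paris—Sofia, Cairo—Tokyo, Lagos—Tokyo, Delhi—Lagos, Riga—Sofia, Lagos—Sofia, Lagos—Oslo, Hanoi—Lagos}.
Of the listed edges, {Lagos—Oslo, Lagos—Sofia, Paris—Sofia} are in the MST → 3.

3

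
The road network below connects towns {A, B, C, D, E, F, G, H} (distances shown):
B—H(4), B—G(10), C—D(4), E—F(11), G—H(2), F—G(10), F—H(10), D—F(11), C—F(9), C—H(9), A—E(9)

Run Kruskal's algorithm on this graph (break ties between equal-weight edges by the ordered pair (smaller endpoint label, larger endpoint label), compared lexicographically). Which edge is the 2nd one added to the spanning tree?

B-H

Kruskal's algorithm — process edges by increasing weight (ties by edge label):
G—H (2): add — endpoints in different components.
B—H (4): add — endpoints in different components.
C—D (4): add — endpoints in different components.
A—E (9): add — endpoints in different components.
C—F (9): add — endpoints in different components.
C—H (9): add — endpoints in different components.
B—G (10): skip — B and G already connected.
F—G (10): skip — F and G already connected.
F—H (10): skip — F and H already connected.
D—F (11): skip — D and F already connected.
E—F (11): add — endpoints in different components.
The 2nd edge added is B—H.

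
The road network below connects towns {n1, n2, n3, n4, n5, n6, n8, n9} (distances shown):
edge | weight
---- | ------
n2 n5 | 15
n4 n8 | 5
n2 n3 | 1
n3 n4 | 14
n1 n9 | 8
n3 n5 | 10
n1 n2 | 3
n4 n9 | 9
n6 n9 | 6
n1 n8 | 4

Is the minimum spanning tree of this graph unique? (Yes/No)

Kruskal: consider edges lightest-first.
n2 n3 (1): add — endpoints in different components.
n1 n2 (3): add — endpoints in different components.
n1 n8 (4): add — endpoints in different components.
n4 n8 (5): add — endpoints in different components.
n6 n9 (6): add — endpoints in different components.
n1 n9 (8): add — endpoints in different components.
n4 n9 (9): skip — n4 and n9 already connected.
n3 n5 (10): add — endpoints in different components.
Every non-tree edge has weight strictly greater than the heaviest edge on the tree path between its endpoints, so the MST is unique.

Yes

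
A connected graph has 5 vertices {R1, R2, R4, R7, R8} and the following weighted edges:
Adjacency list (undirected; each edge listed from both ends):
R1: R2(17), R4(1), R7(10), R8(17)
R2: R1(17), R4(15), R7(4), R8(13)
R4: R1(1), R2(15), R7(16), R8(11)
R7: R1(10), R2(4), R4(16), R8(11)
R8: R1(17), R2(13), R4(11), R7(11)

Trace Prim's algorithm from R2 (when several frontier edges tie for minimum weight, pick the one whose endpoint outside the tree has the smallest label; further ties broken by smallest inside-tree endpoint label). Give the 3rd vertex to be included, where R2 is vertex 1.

Prim's algorithm from R2:
Step 1: frontier [R2–R7 4, R2–R8 13, R2–R4 15, R1–R2 17] → take R2–R7 (4); add R7.
Step 2: frontier [R2–R8 13, R2–R4 15, R1–R2 17, R1–R7 10, R7–R8 11, R4–R7 16] → take R1–R7 (10); add R1.
Step 3: frontier [R1–R4 1, R1–R8 17, R2–R8 13, R2–R4 15, R7–R8 11, R4–R7 16] → take R1–R4 (1); add R4.
Step 4: frontier [R1–R8 17, R2–R8 13, R4–R8 11, R7–R8 11] → take R4–R8 (11); add R8.
Vertex order: R2, R7, R1, R4, R8. The 3rd vertex is R1.

R1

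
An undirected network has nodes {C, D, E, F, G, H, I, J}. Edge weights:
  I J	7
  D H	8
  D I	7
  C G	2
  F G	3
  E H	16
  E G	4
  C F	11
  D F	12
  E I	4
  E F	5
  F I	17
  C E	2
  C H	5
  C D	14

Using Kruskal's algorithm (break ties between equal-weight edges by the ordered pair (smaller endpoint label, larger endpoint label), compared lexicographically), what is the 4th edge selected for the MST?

Kruskal: consider edges lightest-first.
C E (2): add — endpoints in different components.
C G (2): add — endpoints in different components.
F G (3): add — endpoints in different components.
E G (4): skip — E and G already connected.
E I (4): add — endpoints in different components.
C H (5): add — endpoints in different components.
E F (5): skip — E and F already connected.
D I (7): add — endpoints in different components.
I J (7): add — endpoints in different components.
The 4th edge added is E I.

E-I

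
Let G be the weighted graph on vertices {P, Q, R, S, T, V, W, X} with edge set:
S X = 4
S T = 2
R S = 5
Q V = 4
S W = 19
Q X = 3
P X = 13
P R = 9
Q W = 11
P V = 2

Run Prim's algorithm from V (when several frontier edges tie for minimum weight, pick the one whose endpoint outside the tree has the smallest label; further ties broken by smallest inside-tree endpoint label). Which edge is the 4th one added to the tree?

Prim, starting at V.
Step 1: cheapest edge leaving the tree is P V (2); add P.
Step 2: cheapest edge leaving the tree is Q V (4); add Q.
Step 3: cheapest edge leaving the tree is Q X (3); add X.
Step 4: cheapest edge leaving the tree is S X (4); add S.
Step 5: cheapest edge leaving the tree is S T (2); add T.
Step 6: cheapest edge leaving the tree is R S (5); add R.
Step 7: cheapest edge leaving the tree is Q W (11); add W.
The 4th edge added is S X.

S-X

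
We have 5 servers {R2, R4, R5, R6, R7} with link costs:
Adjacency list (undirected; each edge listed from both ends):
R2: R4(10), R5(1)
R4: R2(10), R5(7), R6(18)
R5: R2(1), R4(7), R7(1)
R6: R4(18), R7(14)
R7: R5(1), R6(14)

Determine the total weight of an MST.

Grow the tree from R5 using Prim:
Step 1: cheapest edge leaving the tree is R2–R5 (1); add R2.
Step 2: cheapest edge leaving the tree is R5–R7 (1); add R7.
Step 3: cheapest edge leaving the tree is R4–R5 (7); add R4.
Step 4: cheapest edge leaving the tree is R6–R7 (14); add R6.
MST edges: R2–R5, R5–R7, R4–R5, R6–R7; total weight 1+1+7+14 = 23.

23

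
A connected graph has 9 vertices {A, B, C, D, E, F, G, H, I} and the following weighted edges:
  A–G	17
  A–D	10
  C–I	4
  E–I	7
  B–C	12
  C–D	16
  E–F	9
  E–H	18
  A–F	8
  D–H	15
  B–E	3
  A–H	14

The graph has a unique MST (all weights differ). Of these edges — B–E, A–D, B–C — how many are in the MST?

2

Kruskal: consider edges lightest-first.
B–E (3): add — endpoints in different components.
C–I (4): add — endpoints in different components.
E–I (7): add — endpoints in different components.
A–F (8): add — endpoints in different components.
E–F (9): add — endpoints in different components.
A–D (10): add — endpoints in different components.
B–C (12): skip — B and C already connected.
A–H (14): add — endpoints in different components.
D–H (15): skip — D and H already connected.
C–D (16): skip — C and D already connected.
A–G (17): add — endpoints in different components.
MST edge set: {B–E, C–I, E–I, A–F, E–F, A–D, A–H, A–G}.
Of the listed edges, {B–E, A–D} are in the MST → 2.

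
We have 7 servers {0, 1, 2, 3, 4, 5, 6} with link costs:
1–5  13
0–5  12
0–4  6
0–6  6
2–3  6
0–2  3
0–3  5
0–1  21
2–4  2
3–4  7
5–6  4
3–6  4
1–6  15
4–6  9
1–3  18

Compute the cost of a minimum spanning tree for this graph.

31

Prim, starting at 4.
Step 1: cheapest edge leaving the tree is 2–4 (2); add 2.
Step 2: cheapest edge leaving the tree is 0–2 (3); add 0.
Step 3: cheapest edge leaving the tree is 0–3 (5); add 3.
Step 4: cheapest edge leaving the tree is 3–6 (4); add 6.
Step 5: cheapest edge leaving the tree is 5–6 (4); add 5.
Step 6: cheapest edge leaving the tree is 1–5 (13); add 1.
MST edges: 2–4, 0–2, 0–3, 3–6, 5–6, 1–5; total weight 2+3+5+4+4+13 = 31.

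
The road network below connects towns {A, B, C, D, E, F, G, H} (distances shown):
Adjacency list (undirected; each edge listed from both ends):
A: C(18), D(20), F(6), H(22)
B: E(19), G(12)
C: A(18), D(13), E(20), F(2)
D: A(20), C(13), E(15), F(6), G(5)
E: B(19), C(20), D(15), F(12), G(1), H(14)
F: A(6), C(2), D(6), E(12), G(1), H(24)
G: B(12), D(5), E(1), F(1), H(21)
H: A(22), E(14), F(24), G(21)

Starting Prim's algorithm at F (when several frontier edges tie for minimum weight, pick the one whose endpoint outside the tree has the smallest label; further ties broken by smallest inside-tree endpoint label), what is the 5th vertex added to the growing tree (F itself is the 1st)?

D

Grow the tree from F using Prim:
Step 1: cheapest edge leaving the tree is F-G (1); add G.
Step 2: cheapest edge leaving the tree is E-G (1); add E.
Step 3: cheapest edge leaving the tree is C-F (2); add C.
Step 4: cheapest edge leaving the tree is D-G (5); add D.
Step 5: cheapest edge leaving the tree is A-F (6); add A.
Step 6: cheapest edge leaving the tree is B-G (12); add B.
Step 7: cheapest edge leaving the tree is E-H (14); add H.
Vertex order: F, G, E, C, D, A, B, H. The 5th vertex is D.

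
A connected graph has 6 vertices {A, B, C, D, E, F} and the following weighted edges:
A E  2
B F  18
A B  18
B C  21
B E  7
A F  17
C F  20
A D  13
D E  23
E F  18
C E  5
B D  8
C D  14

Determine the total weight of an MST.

Grow the tree from E using Prim:
Step 1: frontier [A E 2, C E 5, B E 7, E F 18, D E 23] → take A E (2); add A.
Step 2: frontier [A D 13, A F 17, A B 18, C E 5, B E 7, E F 18, D E 23] → take C E (5); add C.
Step 3: frontier [A D 13, A F 17, A B 18, C D 14, C F 20, B C 21, B E 7, E F 18, D E 23] → take B E (7); add B.
Step 4: frontier [A D 13, A F 17, B D 8, B F 18, C D 14, C F 20, E F 18, D E 23] → take B D (8); add D.
Step 5: frontier [A F 17, B F 18, C F 20, E F 18] → take A F (17); add F.
MST edges: A E, C E, B E, B D, A F; total weight 2+5+7+8+17 = 39.

39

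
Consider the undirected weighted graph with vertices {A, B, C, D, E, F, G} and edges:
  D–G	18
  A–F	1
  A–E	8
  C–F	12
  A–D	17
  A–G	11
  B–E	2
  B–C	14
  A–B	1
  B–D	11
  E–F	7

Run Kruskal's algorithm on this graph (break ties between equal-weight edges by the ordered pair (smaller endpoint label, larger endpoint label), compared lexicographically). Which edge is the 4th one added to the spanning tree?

Kruskal: consider edges lightest-first.
A–B (1): add. Components now {A,B} {C} {D} {E} {F} {G}
A–F (1): add. Components now {A,B,F} {C} {D} {E} {G}
B–E (2): add. Components now {A,B,E,F} {C} {D} {G}
E–F (7): skip — E and F already connected.
A–E (8): skip — A and E already connected.
A–G (11): add. Components now {A,B,E,F,G} {C} {D}
B–D (11): add. Components now {A,B,D,E,F,G} {C}
C–F (12): add. Components now {A,B,C,D,E,F,G}
The 4th edge added is A–G.

A-G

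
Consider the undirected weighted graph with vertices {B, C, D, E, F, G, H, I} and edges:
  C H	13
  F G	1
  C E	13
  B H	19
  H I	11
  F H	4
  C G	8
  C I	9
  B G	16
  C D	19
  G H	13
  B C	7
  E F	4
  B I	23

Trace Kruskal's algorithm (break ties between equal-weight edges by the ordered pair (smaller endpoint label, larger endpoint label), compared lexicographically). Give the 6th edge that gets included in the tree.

Sort edges by weight, then run Kruskal:
F G (1): add — endpoints in different components.
E F (4): add — endpoints in different components.
F H (4): add — endpoints in different components.
B C (7): add — endpoints in different components.
C G (8): add — endpoints in different components.
C I (9): add — endpoints in different components.
H I (11): skip — H and I already connected.
C E (13): skip — C and E already connected.
C H (13): skip — C and H already connected.
G H (13): skip — G and H already connected.
B G (16): skip — B and G already connected.
B H (19): skip — B and H already connected.
C D (19): add — endpoints in different components.
The 6th edge added is C I.

C-I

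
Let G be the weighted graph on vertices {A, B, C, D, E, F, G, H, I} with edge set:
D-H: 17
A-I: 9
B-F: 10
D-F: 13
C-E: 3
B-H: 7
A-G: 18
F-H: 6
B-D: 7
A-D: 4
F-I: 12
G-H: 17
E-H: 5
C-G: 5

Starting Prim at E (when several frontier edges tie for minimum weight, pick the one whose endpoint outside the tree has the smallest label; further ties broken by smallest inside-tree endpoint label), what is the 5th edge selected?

B-H

Grow the tree from E using Prim:
Step 1: frontier [C-E 3, E-H 5] → take C-E (3); add C.
Step 2: frontier [C-G 5, E-H 5] → take C-G (5); add G.
Step 3: frontier [E-H 5, G-H 17, A-G 18] → take E-H (5); add H.
Step 4: frontier [A-G 18, F-H 6, B-H 7, D-H 17] → take F-H (6); add F.
Step 5: frontier [B-F 10, F-I 12, D-F 13, A-G 18, B-H 7, D-H 17] → take B-H (7); add B.
Step 6: frontier [B-D 7, F-I 12, D-F 13, A-G 18, D-H 17] → take B-D (7); add D.
Step 7: frontier [A-D 4, F-I 12, A-G 18] → take A-D (4); add A.
Step 8: frontier [A-I 9, F-I 12] → take A-I (9); add I.
The 5th edge added is B-H.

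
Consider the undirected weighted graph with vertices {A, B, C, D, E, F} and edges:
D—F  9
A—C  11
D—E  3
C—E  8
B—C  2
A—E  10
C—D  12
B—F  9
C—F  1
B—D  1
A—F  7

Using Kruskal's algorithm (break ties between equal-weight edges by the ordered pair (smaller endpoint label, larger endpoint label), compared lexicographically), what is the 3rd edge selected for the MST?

B-C

Sort edges by weight, then run Kruskal:
B—D (1): add. Components now {A} {B,D} {C} {E} {F}
C—F (1): add. Components now {A} {B,D} {C,F} {E}
B—C (2): add. Components now {A} {B,C,D,F} {E}
D—E (3): add. Components now {A} {B,C,D,E,F}
A—F (7): add. Components now {A,B,C,D,E,F}
The 3rd edge added is B—C.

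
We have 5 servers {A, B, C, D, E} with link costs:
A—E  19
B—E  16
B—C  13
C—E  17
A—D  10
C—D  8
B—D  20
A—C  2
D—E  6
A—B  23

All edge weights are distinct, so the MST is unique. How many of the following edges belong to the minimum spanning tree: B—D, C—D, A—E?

Sort edges by weight, then run Kruskal:
A—C (2): add. Components now {A,C} {B} {D} {E}
D—E (6): add. Components now {A,C} {B} {D,E}
C—D (8): add. Components now {A,C,D,E} {B}
A—D (10): skip — A and D already connected.
B—C (13): add. Components now {A,B,C,D,E}
MST edge set: {A—C, D—E, C—D, B—C}.
Of the listed edges, {C—D} are in the MST → 1.

1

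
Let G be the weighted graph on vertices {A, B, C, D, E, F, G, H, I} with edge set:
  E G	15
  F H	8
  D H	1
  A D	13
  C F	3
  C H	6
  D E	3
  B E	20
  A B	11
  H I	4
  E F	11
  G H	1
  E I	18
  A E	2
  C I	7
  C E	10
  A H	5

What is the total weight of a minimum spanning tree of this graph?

31

Prim's algorithm from I:
Step 1: cheapest edge leaving the tree is H I (4); add H.
Step 2: cheapest edge leaving the tree is D H (1); add D.
Step 3: cheapest edge leaving the tree is G H (1); add G.
Step 4: cheapest edge leaving the tree is D E (3); add E.
Step 5: cheapest edge leaving the tree is A E (2); add A.
Step 6: cheapest edge leaving the tree is C H (6); add C.
Step 7: cheapest edge leaving the tree is C F (3); add F.
Step 8: cheapest edge leaving the tree is A B (11); add B.
MST edges: H I, D H, G H, D E, A E, C H, C F, A B; total weight 4+1+1+3+2+6+3+11 = 31.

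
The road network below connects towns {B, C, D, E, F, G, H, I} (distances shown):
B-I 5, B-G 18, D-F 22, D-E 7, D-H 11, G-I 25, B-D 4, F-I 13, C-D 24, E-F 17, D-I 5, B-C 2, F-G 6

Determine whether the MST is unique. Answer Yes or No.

No

Sort edges by weight, then run Kruskal:
B-C (2): add — endpoints in different components.
B-D (4): add — endpoints in different components.
B-I (5): add — endpoints in different components.
D-I (5): skip — D and I already connected.
F-G (6): add — endpoints in different components.
D-E (7): add — endpoints in different components.
D-H (11): add — endpoints in different components.
F-I (13): add — endpoints in different components.
Non-tree edge D-I has weight 5, equal to the heaviest edge on its tree cycle — swapping gives another MST of the same weight. Not unique.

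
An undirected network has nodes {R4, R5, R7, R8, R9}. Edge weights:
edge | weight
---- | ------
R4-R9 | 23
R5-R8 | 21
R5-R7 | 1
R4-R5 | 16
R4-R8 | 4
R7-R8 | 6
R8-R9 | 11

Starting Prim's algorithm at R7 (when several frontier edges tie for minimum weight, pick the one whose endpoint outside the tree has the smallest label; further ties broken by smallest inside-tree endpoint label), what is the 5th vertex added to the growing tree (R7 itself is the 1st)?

Prim, starting at R7.
Step 1: cheapest edge leaving the tree is R5-R7 (1); add R5.
Step 2: cheapest edge leaving the tree is R7-R8 (6); add R8.
Step 3: cheapest edge leaving the tree is R4-R8 (4); add R4.
Step 4: cheapest edge leaving the tree is R8-R9 (11); add R9.
Vertex order: R7, R5, R8, R4, R9. The 5th vertex is R9.

R9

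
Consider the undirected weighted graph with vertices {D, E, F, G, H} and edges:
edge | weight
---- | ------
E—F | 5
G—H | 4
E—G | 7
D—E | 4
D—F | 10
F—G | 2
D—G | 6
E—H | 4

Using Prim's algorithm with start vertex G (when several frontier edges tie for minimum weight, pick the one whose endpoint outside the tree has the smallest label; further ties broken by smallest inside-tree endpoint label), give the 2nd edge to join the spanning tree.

G-H

Grow the tree from G using Prim:
Step 1: frontier [F—G 2, G—H 4, D—G 6, E—G 7] → take F—G (2); add F.
Step 2: frontier [E—F 5, D—F 10, G—H 4, D—G 6, E—G 7] → take G—H (4); add H.
Step 3: frontier [E—F 5, D—F 10, D—G 6, E—G 7, E—H 4] → take E—H (4); add E.
Step 4: frontier [D—E 4, D—F 10, D—G 6] → take D—E (4); add D.
The 2nd edge added is G—H.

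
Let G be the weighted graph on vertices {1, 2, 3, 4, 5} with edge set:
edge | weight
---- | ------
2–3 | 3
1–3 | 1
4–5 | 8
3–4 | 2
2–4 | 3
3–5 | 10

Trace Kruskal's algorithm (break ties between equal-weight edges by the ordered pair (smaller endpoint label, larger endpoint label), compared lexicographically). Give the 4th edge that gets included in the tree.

Sort edges by weight, then run Kruskal:
1–3 (1): add — endpoints in different components.
3–4 (2): add — endpoints in different components.
2–3 (3): add — endpoints in different components.
2–4 (3): skip — 2 and 4 already connected.
4–5 (8): add — endpoints in different components.
The 4th edge added is 4–5.

4-5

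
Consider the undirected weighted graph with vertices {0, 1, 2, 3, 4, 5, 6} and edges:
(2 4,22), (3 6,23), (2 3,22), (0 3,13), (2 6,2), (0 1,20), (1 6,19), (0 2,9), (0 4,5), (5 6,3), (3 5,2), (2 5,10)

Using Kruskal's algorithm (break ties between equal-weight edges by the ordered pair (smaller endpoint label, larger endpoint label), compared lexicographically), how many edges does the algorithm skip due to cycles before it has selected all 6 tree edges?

2

Kruskal's algorithm — process edges by increasing weight (ties by edge label):
2 6 (2): add — endpoints in different components.
3 5 (2): add — endpoints in different components.
5 6 (3): add — endpoints in different components.
0 4 (5): add — endpoints in different components.
0 2 (9): add — endpoints in different components.
2 5 (10): skip — 2 and 5 already connected.
0 3 (13): skip — 0 and 3 already connected.
1 6 (19): add — endpoints in different components.
Edges rejected before the tree was complete: 2.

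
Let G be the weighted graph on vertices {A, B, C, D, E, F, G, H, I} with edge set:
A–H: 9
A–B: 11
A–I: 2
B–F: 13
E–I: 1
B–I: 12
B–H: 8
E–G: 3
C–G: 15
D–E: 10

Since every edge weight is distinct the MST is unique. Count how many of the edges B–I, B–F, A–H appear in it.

Kruskal: consider edges lightest-first.
E–I (1): add — endpoints in different components.
A–I (2): add — endpoints in different components.
E–G (3): add — endpoints in different components.
B–H (8): add — endpoints in different components.
A–H (9): add — endpoints in different components.
D–E (10): add — endpoints in different components.
A–B (11): skip — A and B already connected.
B–I (12): skip — B and I already connected.
B–F (13): add — endpoints in different components.
C–G (15): add — endpoints in different components.
MST edge set: {E–I, A–I, E–G, B–H, A–H, D–E, B–F, C–G}.
Of the listed edges, {B–F, A–H} are in the MST → 2.

2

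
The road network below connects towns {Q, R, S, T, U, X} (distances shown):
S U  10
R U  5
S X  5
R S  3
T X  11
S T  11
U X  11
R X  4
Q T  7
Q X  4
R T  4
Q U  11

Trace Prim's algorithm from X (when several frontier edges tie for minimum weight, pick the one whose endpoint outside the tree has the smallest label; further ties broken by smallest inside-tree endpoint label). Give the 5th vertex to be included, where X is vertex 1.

Prim, starting at X.
Step 1: cheapest edge leaving the tree is Q X (4); add Q.
Step 2: cheapest edge leaving the tree is R X (4); add R.
Step 3: cheapest edge leaving the tree is R S (3); add S.
Step 4: cheapest edge leaving the tree is R T (4); add T.
Step 5: cheapest edge leaving the tree is R U (5); add U.
Vertex order: X, Q, R, S, T, U. The 5th vertex is T.

T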